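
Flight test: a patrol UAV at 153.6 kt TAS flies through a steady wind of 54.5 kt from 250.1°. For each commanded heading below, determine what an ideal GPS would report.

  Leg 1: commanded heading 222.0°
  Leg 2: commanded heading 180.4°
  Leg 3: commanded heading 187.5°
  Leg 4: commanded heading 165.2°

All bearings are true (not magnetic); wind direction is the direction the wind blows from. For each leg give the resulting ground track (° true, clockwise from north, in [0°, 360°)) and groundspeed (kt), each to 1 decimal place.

Leg 1: track=208.3°, groundspeed=108.6 kt
Leg 2: track=159.6°, groundspeed=144.1 kt
Leg 3: track=166.9°, groundspeed=137.3 kt
Leg 4: track=145.2°, groundspeed=158.4 kt

Leg 1: heading 222.0°; drift -13.7° → track 208.3°, groundspeed 108.6 kt
Leg 2: heading 180.4°; drift -20.8° → track 159.6°, groundspeed 144.1 kt
Leg 3: heading 187.5°; drift -20.6° → track 166.9°, groundspeed 137.3 kt
Leg 4: heading 165.2°; drift -20.0° → track 145.2°, groundspeed 158.4 kt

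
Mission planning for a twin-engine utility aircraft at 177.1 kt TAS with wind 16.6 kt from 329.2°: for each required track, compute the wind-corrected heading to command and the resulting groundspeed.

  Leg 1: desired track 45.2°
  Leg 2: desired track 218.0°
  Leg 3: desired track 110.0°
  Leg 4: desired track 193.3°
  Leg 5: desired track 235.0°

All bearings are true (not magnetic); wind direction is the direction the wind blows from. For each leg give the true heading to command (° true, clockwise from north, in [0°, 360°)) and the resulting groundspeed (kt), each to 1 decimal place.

Leg 1: desired track 45.2°; wind correction -5.2° → command heading 40.0°, groundspeed 172.4 kt
Leg 2: desired track 218.0°; wind correction +5.0° → command heading 223.0°, groundspeed 182.4 kt
Leg 3: desired track 110.0°; wind correction -3.4° → command heading 106.6°, groundspeed 189.7 kt
Leg 4: desired track 193.3°; wind correction +3.7° → command heading 197.0°, groundspeed 188.6 kt
Leg 5: desired track 235.0°; wind correction +5.4° → command heading 240.4°, groundspeed 177.5 kt

Leg 1: heading=40.0°, groundspeed=172.4 kt
Leg 2: heading=223.0°, groundspeed=182.4 kt
Leg 3: heading=106.6°, groundspeed=189.7 kt
Leg 4: heading=197.0°, groundspeed=188.6 kt
Leg 5: heading=240.4°, groundspeed=177.5 kt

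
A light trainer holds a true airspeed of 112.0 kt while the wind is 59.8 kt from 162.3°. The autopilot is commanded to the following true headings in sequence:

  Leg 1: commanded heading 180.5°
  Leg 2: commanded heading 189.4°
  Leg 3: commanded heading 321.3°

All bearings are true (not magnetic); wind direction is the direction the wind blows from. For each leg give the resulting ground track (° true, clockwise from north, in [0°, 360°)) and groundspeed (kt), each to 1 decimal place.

Leg 1: track=199.2°, groundspeed=58.3 kt
Leg 2: track=214.3°, groundspeed=64.8 kt
Leg 3: track=328.6°, groundspeed=169.2 kt

Leg 1: heading 180.5°; drift +18.7° → track 199.2°, groundspeed 58.3 kt
Leg 2: heading 189.4°; drift +24.9° → track 214.3°, groundspeed 64.8 kt
Leg 3: heading 321.3°; drift +7.3° → track 328.6°, groundspeed 169.2 kt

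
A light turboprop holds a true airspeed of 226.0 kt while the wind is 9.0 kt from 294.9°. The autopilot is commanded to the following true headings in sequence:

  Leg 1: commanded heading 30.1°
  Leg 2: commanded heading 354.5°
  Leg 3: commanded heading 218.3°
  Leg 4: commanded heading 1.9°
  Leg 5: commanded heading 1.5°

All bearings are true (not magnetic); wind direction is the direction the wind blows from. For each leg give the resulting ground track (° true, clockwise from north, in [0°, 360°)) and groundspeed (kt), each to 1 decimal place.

Leg 1: track=32.4°, groundspeed=227.0 kt
Leg 2: track=356.5°, groundspeed=221.6 kt
Leg 3: track=216.1°, groundspeed=224.1 kt
Leg 4: track=4.0°, groundspeed=222.6 kt
Leg 5: track=3.6°, groundspeed=222.6 kt

Leg 1: heading 30.1°; drift +2.3° → track 32.4°, groundspeed 227.0 kt
Leg 2: heading 354.5°; drift +2.0° → track 356.5°, groundspeed 221.6 kt
Leg 3: heading 218.3°; drift -2.2° → track 216.1°, groundspeed 224.1 kt
Leg 4: heading 1.9°; drift +2.1° → track 4.0°, groundspeed 222.6 kt
Leg 5: heading 1.5°; drift +2.1° → track 3.6°, groundspeed 222.6 kt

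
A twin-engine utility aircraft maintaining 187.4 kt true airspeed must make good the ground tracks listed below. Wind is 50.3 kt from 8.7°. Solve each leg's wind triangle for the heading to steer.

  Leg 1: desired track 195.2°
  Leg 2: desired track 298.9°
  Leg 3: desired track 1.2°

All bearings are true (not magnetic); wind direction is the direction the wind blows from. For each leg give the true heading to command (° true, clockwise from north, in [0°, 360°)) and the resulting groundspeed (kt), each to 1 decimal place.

Leg 1: heading=196.9°, groundspeed=237.3 kt
Leg 2: heading=313.5°, groundspeed=164.0 kt
Leg 3: heading=3.2°, groundspeed=137.4 kt

Leg 1: desired track 195.2°; wind correction +1.7° → command heading 196.9°, groundspeed 237.3 kt
Leg 2: desired track 298.9°; wind correction +14.6° → command heading 313.5°, groundspeed 164.0 kt
Leg 3: desired track 1.2°; wind correction +2.0° → command heading 3.2°, groundspeed 137.4 kt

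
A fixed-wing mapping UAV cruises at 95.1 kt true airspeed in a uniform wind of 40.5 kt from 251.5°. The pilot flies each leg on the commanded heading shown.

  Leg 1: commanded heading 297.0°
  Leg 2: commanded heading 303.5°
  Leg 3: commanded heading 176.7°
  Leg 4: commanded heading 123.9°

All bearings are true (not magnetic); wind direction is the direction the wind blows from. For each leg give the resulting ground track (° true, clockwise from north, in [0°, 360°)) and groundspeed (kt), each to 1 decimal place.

Leg 1: track=320.4°, groundspeed=72.7 kt
Leg 2: track=328.0°, groundspeed=77.1 kt
Leg 3: track=151.9°, groundspeed=93.1 kt
Leg 4: track=108.9°, groundspeed=124.0 kt

Leg 1: heading 297.0°; drift +23.4° → track 320.4°, groundspeed 72.7 kt
Leg 2: heading 303.5°; drift +24.5° → track 328.0°, groundspeed 77.1 kt
Leg 3: heading 176.7°; drift -24.8° → track 151.9°, groundspeed 93.1 kt
Leg 4: heading 123.9°; drift -15.0° → track 108.9°, groundspeed 124.0 kt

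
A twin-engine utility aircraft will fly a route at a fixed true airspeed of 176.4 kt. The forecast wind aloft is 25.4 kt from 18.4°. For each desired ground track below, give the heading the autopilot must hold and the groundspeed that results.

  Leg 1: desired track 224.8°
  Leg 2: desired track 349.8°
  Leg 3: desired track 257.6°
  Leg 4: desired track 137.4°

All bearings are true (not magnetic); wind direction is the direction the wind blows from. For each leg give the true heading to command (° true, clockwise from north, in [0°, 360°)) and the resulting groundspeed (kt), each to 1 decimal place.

Leg 1: desired track 224.8°; wind correction +3.7° → command heading 228.5°, groundspeed 198.8 kt
Leg 2: desired track 349.8°; wind correction +4.0° → command heading 353.8°, groundspeed 153.7 kt
Leg 3: desired track 257.6°; wind correction +7.1° → command heading 264.7°, groundspeed 188.1 kt
Leg 4: desired track 137.4°; wind correction -7.2° → command heading 130.2°, groundspeed 187.3 kt

Leg 1: heading=228.5°, groundspeed=198.8 kt
Leg 2: heading=353.8°, groundspeed=153.7 kt
Leg 3: heading=264.7°, groundspeed=188.1 kt
Leg 4: heading=130.2°, groundspeed=187.3 kt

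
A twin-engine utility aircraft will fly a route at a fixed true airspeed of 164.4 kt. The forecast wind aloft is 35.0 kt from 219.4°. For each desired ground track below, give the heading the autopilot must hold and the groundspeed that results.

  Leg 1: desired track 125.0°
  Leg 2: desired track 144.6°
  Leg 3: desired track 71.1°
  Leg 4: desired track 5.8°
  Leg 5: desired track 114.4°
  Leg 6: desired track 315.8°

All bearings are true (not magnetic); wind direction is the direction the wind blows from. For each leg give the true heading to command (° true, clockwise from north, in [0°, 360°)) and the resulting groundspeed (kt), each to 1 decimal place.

Leg 1: heading=137.3°, groundspeed=163.3 kt
Leg 2: heading=156.5°, groundspeed=151.7 kt
Leg 3: heading=77.5°, groundspeed=193.1 kt
Leg 4: heading=359.0°, groundspeed=192.4 kt
Leg 5: heading=126.3°, groundspeed=169.9 kt
Leg 6: heading=303.6°, groundspeed=164.6 kt

Leg 1: desired track 125.0°; wind correction +12.3° → command heading 137.3°, groundspeed 163.3 kt
Leg 2: desired track 144.6°; wind correction +11.9° → command heading 156.5°, groundspeed 151.7 kt
Leg 3: desired track 71.1°; wind correction +6.4° → command heading 77.5°, groundspeed 193.1 kt
Leg 4: desired track 5.8°; wind correction -6.8° → command heading 359.0°, groundspeed 192.4 kt
Leg 5: desired track 114.4°; wind correction +11.9° → command heading 126.3°, groundspeed 169.9 kt
Leg 6: desired track 315.8°; wind correction -12.2° → command heading 303.6°, groundspeed 164.6 kt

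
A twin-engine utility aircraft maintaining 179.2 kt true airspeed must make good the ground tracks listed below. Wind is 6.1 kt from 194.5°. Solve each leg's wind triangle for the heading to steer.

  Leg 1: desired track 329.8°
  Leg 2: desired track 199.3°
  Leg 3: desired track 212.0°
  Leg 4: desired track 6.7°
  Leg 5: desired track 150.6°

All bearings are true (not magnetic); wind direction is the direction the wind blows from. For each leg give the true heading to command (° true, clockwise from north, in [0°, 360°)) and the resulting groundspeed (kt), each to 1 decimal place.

Leg 1: desired track 329.8°; wind correction -1.4° → command heading 328.4°, groundspeed 183.5 kt
Leg 2: desired track 199.3°; wind correction -0.2° → command heading 199.1°, groundspeed 173.1 kt
Leg 3: desired track 212.0°; wind correction -0.6° → command heading 211.4°, groundspeed 173.4 kt
Leg 4: desired track 6.7°; wind correction -0.3° → command heading 6.4°, groundspeed 185.2 kt
Leg 5: desired track 150.6°; wind correction +1.4° → command heading 152.0°, groundspeed 174.8 kt

Leg 1: heading=328.4°, groundspeed=183.5 kt
Leg 2: heading=199.1°, groundspeed=173.1 kt
Leg 3: heading=211.4°, groundspeed=173.4 kt
Leg 4: heading=6.4°, groundspeed=185.2 kt
Leg 5: heading=152.0°, groundspeed=174.8 kt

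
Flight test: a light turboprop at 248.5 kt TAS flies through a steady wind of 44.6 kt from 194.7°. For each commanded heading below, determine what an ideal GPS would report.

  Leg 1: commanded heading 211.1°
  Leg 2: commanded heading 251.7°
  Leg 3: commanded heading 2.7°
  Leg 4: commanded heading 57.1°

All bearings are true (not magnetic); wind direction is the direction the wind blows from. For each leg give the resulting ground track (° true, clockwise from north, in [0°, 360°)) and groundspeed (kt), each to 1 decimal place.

Leg 1: track=214.6°, groundspeed=206.1 kt
Leg 2: track=261.2°, groundspeed=227.3 kt
Leg 3: track=4.5°, groundspeed=292.3 kt
Leg 4: track=51.0°, groundspeed=283.0 kt

Leg 1: heading 211.1°; drift +3.5° → track 214.6°, groundspeed 206.1 kt
Leg 2: heading 251.7°; drift +9.5° → track 261.2°, groundspeed 227.3 kt
Leg 3: heading 2.7°; drift +1.8° → track 4.5°, groundspeed 292.3 kt
Leg 4: heading 57.1°; drift -6.1° → track 51.0°, groundspeed 283.0 kt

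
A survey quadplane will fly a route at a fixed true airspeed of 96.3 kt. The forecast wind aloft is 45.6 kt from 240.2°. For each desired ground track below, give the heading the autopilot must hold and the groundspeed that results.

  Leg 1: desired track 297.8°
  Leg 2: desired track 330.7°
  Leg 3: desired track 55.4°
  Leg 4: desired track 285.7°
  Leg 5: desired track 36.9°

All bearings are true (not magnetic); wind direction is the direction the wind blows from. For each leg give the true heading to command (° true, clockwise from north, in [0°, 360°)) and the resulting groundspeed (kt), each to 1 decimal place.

Leg 1: heading=274.2°, groundspeed=63.8 kt
Leg 2: heading=302.4°, groundspeed=85.2 kt
Leg 3: heading=53.1°, groundspeed=141.7 kt
Leg 4: heading=266.0°, groundspeed=58.7 kt
Leg 5: heading=26.1°, groundspeed=136.5 kt

Leg 1: desired track 297.8°; wind correction -23.6° → command heading 274.2°, groundspeed 63.8 kt
Leg 2: desired track 330.7°; wind correction -28.3° → command heading 302.4°, groundspeed 85.2 kt
Leg 3: desired track 55.4°; wind correction -2.3° → command heading 53.1°, groundspeed 141.7 kt
Leg 4: desired track 285.7°; wind correction -19.7° → command heading 266.0°, groundspeed 58.7 kt
Leg 5: desired track 36.9°; wind correction -10.8° → command heading 26.1°, groundspeed 136.5 kt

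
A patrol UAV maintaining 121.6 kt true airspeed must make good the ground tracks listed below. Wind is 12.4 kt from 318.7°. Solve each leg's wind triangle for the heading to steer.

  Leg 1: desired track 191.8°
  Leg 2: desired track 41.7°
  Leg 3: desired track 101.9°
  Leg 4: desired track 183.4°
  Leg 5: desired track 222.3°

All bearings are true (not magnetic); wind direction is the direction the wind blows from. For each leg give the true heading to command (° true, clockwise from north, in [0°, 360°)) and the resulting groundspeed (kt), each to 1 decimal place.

Leg 1: desired track 191.8°; wind correction +4.7° → command heading 196.5°, groundspeed 128.6 kt
Leg 2: desired track 41.7°; wind correction -5.8° → command heading 35.9°, groundspeed 119.5 kt
Leg 3: desired track 101.9°; wind correction -3.5° → command heading 98.4°, groundspeed 131.3 kt
Leg 4: desired track 183.4°; wind correction +4.1° → command heading 187.5°, groundspeed 130.1 kt
Leg 5: desired track 222.3°; wind correction +5.8° → command heading 228.1°, groundspeed 122.4 kt

Leg 1: heading=196.5°, groundspeed=128.6 kt
Leg 2: heading=35.9°, groundspeed=119.5 kt
Leg 3: heading=98.4°, groundspeed=131.3 kt
Leg 4: heading=187.5°, groundspeed=130.1 kt
Leg 5: heading=228.1°, groundspeed=122.4 kt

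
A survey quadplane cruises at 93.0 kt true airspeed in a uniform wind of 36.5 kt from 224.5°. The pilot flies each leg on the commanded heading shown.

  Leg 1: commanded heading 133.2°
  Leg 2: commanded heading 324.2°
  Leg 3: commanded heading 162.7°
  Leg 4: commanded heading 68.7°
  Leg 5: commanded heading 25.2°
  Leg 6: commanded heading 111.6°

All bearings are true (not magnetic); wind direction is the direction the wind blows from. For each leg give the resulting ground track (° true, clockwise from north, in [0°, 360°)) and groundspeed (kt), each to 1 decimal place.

Leg 1: heading 133.2°; drift -21.3° → track 111.9°, groundspeed 100.7 kt
Leg 2: heading 324.2°; drift +19.9° → track 344.1°, groundspeed 105.5 kt
Leg 3: heading 162.7°; drift -23.0° → track 139.7°, groundspeed 82.3 kt
Leg 4: heading 68.7°; drift -6.8° → track 61.9°, groundspeed 127.2 kt
Leg 5: heading 25.2°; drift +5.4° → track 30.6°, groundspeed 128.0 kt
Leg 6: heading 111.6°; drift -17.4° → track 94.2°, groundspeed 112.4 kt

Leg 1: track=111.9°, groundspeed=100.7 kt
Leg 2: track=344.1°, groundspeed=105.5 kt
Leg 3: track=139.7°, groundspeed=82.3 kt
Leg 4: track=61.9°, groundspeed=127.2 kt
Leg 5: track=30.6°, groundspeed=128.0 kt
Leg 6: track=94.2°, groundspeed=112.4 kt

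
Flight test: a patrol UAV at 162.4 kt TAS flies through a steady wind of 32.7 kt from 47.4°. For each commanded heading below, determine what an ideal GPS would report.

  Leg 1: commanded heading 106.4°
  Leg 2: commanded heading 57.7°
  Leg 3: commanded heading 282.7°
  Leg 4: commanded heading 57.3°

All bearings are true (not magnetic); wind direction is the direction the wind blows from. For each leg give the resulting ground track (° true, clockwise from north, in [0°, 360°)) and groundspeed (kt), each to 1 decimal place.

Leg 1: heading 106.4°; drift +10.9° → track 117.3°, groundspeed 148.2 kt
Leg 2: heading 57.7°; drift +2.6° → track 60.3°, groundspeed 130.4 kt
Leg 3: heading 282.7°; drift -8.4° → track 274.3°, groundspeed 183.0 kt
Leg 4: heading 57.3°; drift +2.5° → track 59.8°, groundspeed 130.3 kt

Leg 1: track=117.3°, groundspeed=148.2 kt
Leg 2: track=60.3°, groundspeed=130.4 kt
Leg 3: track=274.3°, groundspeed=183.0 kt
Leg 4: track=59.8°, groundspeed=130.3 kt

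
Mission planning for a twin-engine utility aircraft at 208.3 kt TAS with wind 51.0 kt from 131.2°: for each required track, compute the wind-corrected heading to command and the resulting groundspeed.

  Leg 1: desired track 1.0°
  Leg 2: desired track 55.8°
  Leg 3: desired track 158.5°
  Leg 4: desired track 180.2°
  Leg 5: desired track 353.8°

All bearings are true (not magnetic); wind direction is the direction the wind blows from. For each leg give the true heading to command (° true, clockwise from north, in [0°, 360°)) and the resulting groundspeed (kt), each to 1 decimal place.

Leg 1: desired track 1.0°; wind correction +10.8° → command heading 11.8°, groundspeed 237.5 kt
Leg 2: desired track 55.8°; wind correction +13.7° → command heading 69.5°, groundspeed 189.5 kt
Leg 3: desired track 158.5°; wind correction -6.4° → command heading 152.1°, groundspeed 161.7 kt
Leg 4: desired track 180.2°; wind correction -10.6° → command heading 169.6°, groundspeed 171.3 kt
Leg 5: desired track 353.8°; wind correction +9.5° → command heading 3.3°, groundspeed 243.0 kt

Leg 1: heading=11.8°, groundspeed=237.5 kt
Leg 2: heading=69.5°, groundspeed=189.5 kt
Leg 3: heading=152.1°, groundspeed=161.7 kt
Leg 4: heading=169.6°, groundspeed=171.3 kt
Leg 5: heading=3.3°, groundspeed=243.0 kt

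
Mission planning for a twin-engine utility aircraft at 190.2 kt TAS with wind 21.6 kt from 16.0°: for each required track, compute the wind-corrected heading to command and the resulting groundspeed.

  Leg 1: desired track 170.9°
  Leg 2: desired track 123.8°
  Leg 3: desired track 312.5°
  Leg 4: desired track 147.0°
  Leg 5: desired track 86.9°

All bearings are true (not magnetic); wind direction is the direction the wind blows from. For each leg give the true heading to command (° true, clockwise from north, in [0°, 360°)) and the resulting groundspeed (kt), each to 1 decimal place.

Leg 1: heading=168.1°, groundspeed=209.5 kt
Leg 2: heading=117.6°, groundspeed=195.7 kt
Leg 3: heading=318.3°, groundspeed=179.6 kt
Leg 4: heading=142.1°, groundspeed=203.7 kt
Leg 5: heading=80.7°, groundspeed=182.0 kt

Leg 1: desired track 170.9°; wind correction -2.8° → command heading 168.1°, groundspeed 209.5 kt
Leg 2: desired track 123.8°; wind correction -6.2° → command heading 117.6°, groundspeed 195.7 kt
Leg 3: desired track 312.5°; wind correction +5.8° → command heading 318.3°, groundspeed 179.6 kt
Leg 4: desired track 147.0°; wind correction -4.9° → command heading 142.1°, groundspeed 203.7 kt
Leg 5: desired track 86.9°; wind correction -6.2° → command heading 80.7°, groundspeed 182.0 kt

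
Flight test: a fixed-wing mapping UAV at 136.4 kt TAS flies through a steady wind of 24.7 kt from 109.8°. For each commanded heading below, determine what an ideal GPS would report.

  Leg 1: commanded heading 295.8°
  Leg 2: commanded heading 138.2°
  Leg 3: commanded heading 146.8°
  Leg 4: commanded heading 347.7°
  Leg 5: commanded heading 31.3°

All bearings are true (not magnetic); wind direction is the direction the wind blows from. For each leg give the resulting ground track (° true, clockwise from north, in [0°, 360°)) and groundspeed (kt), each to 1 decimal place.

Leg 1: heading 295.8°; drift -0.9° → track 294.9°, groundspeed 161.0 kt
Leg 2: heading 138.2°; drift +5.8° → track 144.0°, groundspeed 115.3 kt
Leg 3: heading 146.8°; drift +7.3° → track 154.1°, groundspeed 117.6 kt
Leg 4: heading 347.7°; drift -8.0° → track 339.7°, groundspeed 151.0 kt
Leg 5: heading 31.3°; drift -10.4° → track 20.9°, groundspeed 133.7 kt

Leg 1: track=294.9°, groundspeed=161.0 kt
Leg 2: track=144.0°, groundspeed=115.3 kt
Leg 3: track=154.1°, groundspeed=117.6 kt
Leg 4: track=339.7°, groundspeed=151.0 kt
Leg 5: track=20.9°, groundspeed=133.7 kt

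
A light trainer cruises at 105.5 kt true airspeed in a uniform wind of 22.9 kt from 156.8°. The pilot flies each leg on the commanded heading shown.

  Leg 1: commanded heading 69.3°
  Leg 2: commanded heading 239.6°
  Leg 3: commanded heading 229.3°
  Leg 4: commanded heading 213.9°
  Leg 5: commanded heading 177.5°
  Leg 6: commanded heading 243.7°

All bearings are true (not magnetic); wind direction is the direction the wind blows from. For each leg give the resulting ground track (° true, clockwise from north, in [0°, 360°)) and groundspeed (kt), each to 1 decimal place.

Leg 1: track=57.0°, groundspeed=107.0 kt
Leg 2: track=252.1°, groundspeed=105.1 kt
Leg 3: track=241.8°, groundspeed=101.0 kt
Leg 4: track=225.6°, groundspeed=95.0 kt
Leg 5: track=183.0°, groundspeed=84.5 kt
Leg 6: track=256.1°, groundspeed=106.7 kt

Leg 1: heading 69.3°; drift -12.3° → track 57.0°, groundspeed 107.0 kt
Leg 2: heading 239.6°; drift +12.5° → track 252.1°, groundspeed 105.1 kt
Leg 3: heading 229.3°; drift +12.5° → track 241.8°, groundspeed 101.0 kt
Leg 4: heading 213.9°; drift +11.7° → track 225.6°, groundspeed 95.0 kt
Leg 5: heading 177.5°; drift +5.5° → track 183.0°, groundspeed 84.5 kt
Leg 6: heading 243.7°; drift +12.4° → track 256.1°, groundspeed 106.7 kt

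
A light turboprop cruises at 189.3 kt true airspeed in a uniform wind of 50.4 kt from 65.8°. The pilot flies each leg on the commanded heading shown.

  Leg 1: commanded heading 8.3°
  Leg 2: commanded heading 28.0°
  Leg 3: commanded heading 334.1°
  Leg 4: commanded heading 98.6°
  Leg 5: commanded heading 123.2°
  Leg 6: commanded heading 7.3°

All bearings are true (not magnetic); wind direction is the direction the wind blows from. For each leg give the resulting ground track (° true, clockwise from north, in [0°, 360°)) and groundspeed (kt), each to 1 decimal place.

Leg 1: heading 8.3°; drift -14.7° → track 353.6°, groundspeed 167.7 kt
Leg 2: heading 28.0°; drift -11.7° → track 16.3°, groundspeed 152.6 kt
Leg 3: heading 334.1°; drift -14.8° → track 319.3°, groundspeed 197.3 kt
Leg 4: heading 98.6°; drift +10.5° → track 109.1°, groundspeed 149.5 kt
Leg 5: heading 123.2°; drift +14.7° → track 137.9°, groundspeed 167.6 kt
Leg 6: heading 7.3°; drift -14.8° → track 352.5°, groundspeed 168.5 kt

Leg 1: track=353.6°, groundspeed=167.7 kt
Leg 2: track=16.3°, groundspeed=152.6 kt
Leg 3: track=319.3°, groundspeed=197.3 kt
Leg 4: track=109.1°, groundspeed=149.5 kt
Leg 5: track=137.9°, groundspeed=167.6 kt
Leg 6: track=352.5°, groundspeed=168.5 kt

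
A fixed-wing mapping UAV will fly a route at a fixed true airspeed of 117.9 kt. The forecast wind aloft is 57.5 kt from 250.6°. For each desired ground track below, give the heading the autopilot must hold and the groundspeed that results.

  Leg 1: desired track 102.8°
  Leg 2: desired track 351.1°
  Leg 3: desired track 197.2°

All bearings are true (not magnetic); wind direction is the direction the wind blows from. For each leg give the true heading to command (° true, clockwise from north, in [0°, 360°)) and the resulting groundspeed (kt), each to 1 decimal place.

Leg 1: desired track 102.8°; wind correction +15.1° → command heading 117.9°, groundspeed 162.5 kt
Leg 2: desired track 351.1°; wind correction -28.7° → command heading 322.4°, groundspeed 113.9 kt
Leg 3: desired track 197.2°; wind correction +23.1° → command heading 220.3°, groundspeed 74.2 kt

Leg 1: heading=117.9°, groundspeed=162.5 kt
Leg 2: heading=322.4°, groundspeed=113.9 kt
Leg 3: heading=220.3°, groundspeed=74.2 kt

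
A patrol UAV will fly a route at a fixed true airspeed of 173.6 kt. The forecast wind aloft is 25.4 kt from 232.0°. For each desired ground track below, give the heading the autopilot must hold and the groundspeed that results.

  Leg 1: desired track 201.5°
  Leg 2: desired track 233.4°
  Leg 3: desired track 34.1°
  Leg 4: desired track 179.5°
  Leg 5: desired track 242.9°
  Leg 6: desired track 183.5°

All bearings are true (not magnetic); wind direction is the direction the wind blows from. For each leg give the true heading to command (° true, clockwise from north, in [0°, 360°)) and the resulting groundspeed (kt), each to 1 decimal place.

Leg 1: desired track 201.5°; wind correction +4.3° → command heading 205.8°, groundspeed 151.2 kt
Leg 2: desired track 233.4°; wind correction -0.2° → command heading 233.2°, groundspeed 148.2 kt
Leg 3: desired track 34.1°; wind correction -2.6° → command heading 31.5°, groundspeed 197.6 kt
Leg 4: desired track 179.5°; wind correction +6.7° → command heading 186.2°, groundspeed 157.0 kt
Leg 5: desired track 242.9°; wind correction -1.6° → command heading 241.3°, groundspeed 148.6 kt
Leg 6: desired track 183.5°; wind correction +6.3° → command heading 189.8°, groundspeed 155.7 kt

Leg 1: heading=205.8°, groundspeed=151.2 kt
Leg 2: heading=233.2°, groundspeed=148.2 kt
Leg 3: heading=31.5°, groundspeed=197.6 kt
Leg 4: heading=186.2°, groundspeed=157.0 kt
Leg 5: heading=241.3°, groundspeed=148.6 kt
Leg 6: heading=189.8°, groundspeed=155.7 kt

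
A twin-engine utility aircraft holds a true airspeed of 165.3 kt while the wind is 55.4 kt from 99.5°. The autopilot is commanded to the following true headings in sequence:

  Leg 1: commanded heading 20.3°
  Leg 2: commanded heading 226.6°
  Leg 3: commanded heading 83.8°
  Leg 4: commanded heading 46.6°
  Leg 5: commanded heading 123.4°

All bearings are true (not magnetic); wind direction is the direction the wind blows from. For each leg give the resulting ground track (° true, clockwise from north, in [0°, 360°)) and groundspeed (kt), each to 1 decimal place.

Leg 1: track=0.9°, groundspeed=164.2 kt
Leg 2: track=239.1°, groundspeed=203.6 kt
Leg 3: track=76.2°, groundspeed=113.0 kt
Leg 4: track=28.1°, groundspeed=139.1 kt
Leg 5: track=134.5°, groundspeed=116.8 kt

Leg 1: heading 20.3°; drift -19.4° → track 0.9°, groundspeed 164.2 kt
Leg 2: heading 226.6°; drift +12.5° → track 239.1°, groundspeed 203.6 kt
Leg 3: heading 83.8°; drift -7.6° → track 76.2°, groundspeed 113.0 kt
Leg 4: heading 46.6°; drift -18.5° → track 28.1°, groundspeed 139.1 kt
Leg 5: heading 123.4°; drift +11.1° → track 134.5°, groundspeed 116.8 kt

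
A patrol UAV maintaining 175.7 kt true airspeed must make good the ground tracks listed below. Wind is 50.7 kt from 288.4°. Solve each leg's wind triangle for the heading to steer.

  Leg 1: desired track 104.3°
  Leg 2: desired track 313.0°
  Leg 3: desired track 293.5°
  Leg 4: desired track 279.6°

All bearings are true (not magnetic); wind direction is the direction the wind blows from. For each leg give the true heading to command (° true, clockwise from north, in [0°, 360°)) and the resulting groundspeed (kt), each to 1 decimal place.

Leg 1: desired track 104.3°; wind correction -1.2° → command heading 103.1°, groundspeed 226.2 kt
Leg 2: desired track 313.0°; wind correction -6.9° → command heading 306.1°, groundspeed 128.3 kt
Leg 3: desired track 293.5°; wind correction -1.5° → command heading 292.0°, groundspeed 125.1 kt
Leg 4: desired track 279.6°; wind correction +2.5° → command heading 282.1°, groundspeed 125.4 kt

Leg 1: heading=103.1°, groundspeed=226.2 kt
Leg 2: heading=306.1°, groundspeed=128.3 kt
Leg 3: heading=292.0°, groundspeed=125.1 kt
Leg 4: heading=282.1°, groundspeed=125.4 kt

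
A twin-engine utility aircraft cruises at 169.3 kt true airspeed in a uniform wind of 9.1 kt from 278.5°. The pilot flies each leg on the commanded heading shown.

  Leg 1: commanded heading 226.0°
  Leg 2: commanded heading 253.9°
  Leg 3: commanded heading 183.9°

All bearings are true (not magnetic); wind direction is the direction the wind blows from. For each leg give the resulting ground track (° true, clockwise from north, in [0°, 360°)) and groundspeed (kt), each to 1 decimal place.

Leg 1: track=223.5°, groundspeed=163.9 kt
Leg 2: track=252.6°, groundspeed=161.1 kt
Leg 3: track=180.8°, groundspeed=170.3 kt

Leg 1: heading 226.0°; drift -2.5° → track 223.5°, groundspeed 163.9 kt
Leg 2: heading 253.9°; drift -1.3° → track 252.6°, groundspeed 161.1 kt
Leg 3: heading 183.9°; drift -3.1° → track 180.8°, groundspeed 170.3 kt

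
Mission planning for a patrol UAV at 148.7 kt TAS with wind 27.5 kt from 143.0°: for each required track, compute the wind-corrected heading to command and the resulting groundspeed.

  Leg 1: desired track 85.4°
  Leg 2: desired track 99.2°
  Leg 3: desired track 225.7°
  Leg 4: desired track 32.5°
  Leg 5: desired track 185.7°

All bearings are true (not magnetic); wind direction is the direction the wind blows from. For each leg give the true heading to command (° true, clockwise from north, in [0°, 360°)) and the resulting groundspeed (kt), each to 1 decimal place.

Leg 1: heading=94.4°, groundspeed=132.1 kt
Leg 2: heading=106.6°, groundspeed=127.6 kt
Leg 3: heading=215.1°, groundspeed=142.7 kt
Leg 4: heading=42.5°, groundspeed=156.1 kt
Leg 5: heading=178.5°, groundspeed=127.3 kt

Leg 1: desired track 85.4°; wind correction +9.0° → command heading 94.4°, groundspeed 132.1 kt
Leg 2: desired track 99.2°; wind correction +7.4° → command heading 106.6°, groundspeed 127.6 kt
Leg 3: desired track 225.7°; wind correction -10.6° → command heading 215.1°, groundspeed 142.7 kt
Leg 4: desired track 32.5°; wind correction +10.0° → command heading 42.5°, groundspeed 156.1 kt
Leg 5: desired track 185.7°; wind correction -7.2° → command heading 178.5°, groundspeed 127.3 kt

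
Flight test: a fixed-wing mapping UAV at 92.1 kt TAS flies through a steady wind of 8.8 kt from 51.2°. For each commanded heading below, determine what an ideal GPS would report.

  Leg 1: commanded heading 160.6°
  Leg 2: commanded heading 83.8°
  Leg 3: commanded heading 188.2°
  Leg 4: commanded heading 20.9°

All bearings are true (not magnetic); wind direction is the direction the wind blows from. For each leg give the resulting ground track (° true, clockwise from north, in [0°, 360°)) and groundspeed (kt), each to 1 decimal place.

Leg 1: track=165.6°, groundspeed=95.4 kt
Leg 2: track=87.0°, groundspeed=84.8 kt
Leg 3: track=191.7°, groundspeed=98.7 kt
Leg 4: track=17.9°, groundspeed=84.6 kt

Leg 1: heading 160.6°; drift +5.0° → track 165.6°, groundspeed 95.4 kt
Leg 2: heading 83.8°; drift +3.2° → track 87.0°, groundspeed 84.8 kt
Leg 3: heading 188.2°; drift +3.5° → track 191.7°, groundspeed 98.7 kt
Leg 4: heading 20.9°; drift -3.0° → track 17.9°, groundspeed 84.6 kt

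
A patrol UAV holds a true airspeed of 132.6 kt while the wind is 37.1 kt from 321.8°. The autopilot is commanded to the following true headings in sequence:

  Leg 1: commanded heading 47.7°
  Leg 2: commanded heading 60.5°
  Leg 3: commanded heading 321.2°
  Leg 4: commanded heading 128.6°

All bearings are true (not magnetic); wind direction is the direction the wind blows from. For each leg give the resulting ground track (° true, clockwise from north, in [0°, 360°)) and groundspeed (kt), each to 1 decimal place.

Leg 1: track=63.6°, groundspeed=135.1 kt
Leg 2: track=75.4°, groundspeed=143.0 kt
Leg 3: track=321.0°, groundspeed=95.5 kt
Leg 4: track=131.5°, groundspeed=168.9 kt

Leg 1: heading 47.7°; drift +15.9° → track 63.6°, groundspeed 135.1 kt
Leg 2: heading 60.5°; drift +14.9° → track 75.4°, groundspeed 143.0 kt
Leg 3: heading 321.2°; drift -0.2° → track 321.0°, groundspeed 95.5 kt
Leg 4: heading 128.6°; drift +2.9° → track 131.5°, groundspeed 168.9 kt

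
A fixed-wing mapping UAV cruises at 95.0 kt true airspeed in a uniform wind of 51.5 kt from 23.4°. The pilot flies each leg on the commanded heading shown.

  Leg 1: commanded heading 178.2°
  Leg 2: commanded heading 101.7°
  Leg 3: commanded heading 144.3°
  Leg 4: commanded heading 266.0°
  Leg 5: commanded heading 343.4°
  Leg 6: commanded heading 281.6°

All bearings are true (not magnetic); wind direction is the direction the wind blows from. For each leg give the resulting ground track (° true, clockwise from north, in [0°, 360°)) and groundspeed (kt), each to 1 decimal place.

Leg 1: track=187.0°, groundspeed=143.3 kt
Leg 2: track=132.5°, groundspeed=98.5 kt
Leg 3: track=164.3°, groundspeed=129.2 kt
Leg 4: track=244.9°, groundspeed=127.2 kt
Leg 5: track=312.6°, groundspeed=64.7 kt
Leg 6: track=256.1°, groundspeed=117.0 kt

Leg 1: heading 178.2°; drift +8.8° → track 187.0°, groundspeed 143.3 kt
Leg 2: heading 101.7°; drift +30.8° → track 132.5°, groundspeed 98.5 kt
Leg 3: heading 144.3°; drift +20.0° → track 164.3°, groundspeed 129.2 kt
Leg 4: heading 266.0°; drift -21.1° → track 244.9°, groundspeed 127.2 kt
Leg 5: heading 343.4°; drift -30.8° → track 312.6°, groundspeed 64.7 kt
Leg 6: heading 281.6°; drift -25.5° → track 256.1°, groundspeed 117.0 kt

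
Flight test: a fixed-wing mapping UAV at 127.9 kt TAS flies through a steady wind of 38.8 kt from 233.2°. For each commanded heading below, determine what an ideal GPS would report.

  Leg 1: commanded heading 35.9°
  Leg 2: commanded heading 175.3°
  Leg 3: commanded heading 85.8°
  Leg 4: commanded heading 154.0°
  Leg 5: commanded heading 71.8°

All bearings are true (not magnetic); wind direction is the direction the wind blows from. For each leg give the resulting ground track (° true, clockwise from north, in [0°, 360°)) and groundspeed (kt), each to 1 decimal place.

Leg 1: track=39.9°, groundspeed=165.3 kt
Leg 2: track=158.3°, groundspeed=112.2 kt
Leg 3: track=78.4°, groundspeed=161.9 kt
Leg 4: track=136.5°, groundspeed=126.5 kt
Leg 5: track=67.5°, groundspeed=165.1 kt

Leg 1: heading 35.9°; drift +4.0° → track 39.9°, groundspeed 165.3 kt
Leg 2: heading 175.3°; drift -17.0° → track 158.3°, groundspeed 112.2 kt
Leg 3: heading 85.8°; drift -7.4° → track 78.4°, groundspeed 161.9 kt
Leg 4: heading 154.0°; drift -17.5° → track 136.5°, groundspeed 126.5 kt
Leg 5: heading 71.8°; drift -4.3° → track 67.5°, groundspeed 165.1 kt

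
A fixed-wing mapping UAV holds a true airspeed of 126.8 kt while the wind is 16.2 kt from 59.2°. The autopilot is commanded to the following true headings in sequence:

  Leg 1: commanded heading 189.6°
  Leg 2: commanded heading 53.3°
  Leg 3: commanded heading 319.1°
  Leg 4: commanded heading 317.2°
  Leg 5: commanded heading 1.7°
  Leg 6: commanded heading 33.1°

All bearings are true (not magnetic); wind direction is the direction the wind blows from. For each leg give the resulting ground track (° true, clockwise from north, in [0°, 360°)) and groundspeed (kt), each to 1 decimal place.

Leg 1: heading 189.6°; drift +5.1° → track 194.7°, groundspeed 137.9 kt
Leg 2: heading 53.3°; drift -0.9° → track 52.4°, groundspeed 110.7 kt
Leg 3: heading 319.1°; drift -7.0° → track 312.1°, groundspeed 130.6 kt
Leg 4: heading 317.2°; drift -6.9° → track 310.3°, groundspeed 131.1 kt
Leg 5: heading 1.7°; drift -6.6° → track 355.1°, groundspeed 118.9 kt
Leg 6: heading 33.1°; drift -3.6° → track 29.5°, groundspeed 112.5 kt

Leg 1: track=194.7°, groundspeed=137.9 kt
Leg 2: track=52.4°, groundspeed=110.7 kt
Leg 3: track=312.1°, groundspeed=130.6 kt
Leg 4: track=310.3°, groundspeed=131.1 kt
Leg 5: track=355.1°, groundspeed=118.9 kt
Leg 6: track=29.5°, groundspeed=112.5 kt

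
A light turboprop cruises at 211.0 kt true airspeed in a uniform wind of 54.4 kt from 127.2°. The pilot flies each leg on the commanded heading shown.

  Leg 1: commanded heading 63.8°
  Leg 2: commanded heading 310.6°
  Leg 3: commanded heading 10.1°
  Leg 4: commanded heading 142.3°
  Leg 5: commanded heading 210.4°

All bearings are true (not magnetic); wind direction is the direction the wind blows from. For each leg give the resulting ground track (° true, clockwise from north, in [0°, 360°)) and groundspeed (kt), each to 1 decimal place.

Leg 1: track=49.2°, groundspeed=192.9 kt
Leg 2: track=309.9°, groundspeed=265.3 kt
Leg 3: track=358.5°, groundspeed=240.7 kt
Leg 4: track=147.4°, groundspeed=159.1 kt
Leg 5: track=225.2°, groundspeed=211.6 kt

Leg 1: heading 63.8°; drift -14.6° → track 49.2°, groundspeed 192.9 kt
Leg 2: heading 310.6°; drift -0.7° → track 309.9°, groundspeed 265.3 kt
Leg 3: heading 10.1°; drift -11.6° → track 358.5°, groundspeed 240.7 kt
Leg 4: heading 142.3°; drift +5.1° → track 147.4°, groundspeed 159.1 kt
Leg 5: heading 210.4°; drift +14.8° → track 225.2°, groundspeed 211.6 kt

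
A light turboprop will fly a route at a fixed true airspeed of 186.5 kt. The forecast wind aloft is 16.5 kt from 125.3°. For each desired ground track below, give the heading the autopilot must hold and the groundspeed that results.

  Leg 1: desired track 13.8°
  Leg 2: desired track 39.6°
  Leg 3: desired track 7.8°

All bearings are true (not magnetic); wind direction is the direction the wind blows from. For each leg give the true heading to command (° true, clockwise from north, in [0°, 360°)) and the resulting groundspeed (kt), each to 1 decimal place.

Leg 1: heading=18.5°, groundspeed=191.9 kt
Leg 2: heading=44.7°, groundspeed=184.5 kt
Leg 3: heading=12.3°, groundspeed=193.5 kt

Leg 1: desired track 13.8°; wind correction +4.7° → command heading 18.5°, groundspeed 191.9 kt
Leg 2: desired track 39.6°; wind correction +5.1° → command heading 44.7°, groundspeed 184.5 kt
Leg 3: desired track 7.8°; wind correction +4.5° → command heading 12.3°, groundspeed 193.5 kt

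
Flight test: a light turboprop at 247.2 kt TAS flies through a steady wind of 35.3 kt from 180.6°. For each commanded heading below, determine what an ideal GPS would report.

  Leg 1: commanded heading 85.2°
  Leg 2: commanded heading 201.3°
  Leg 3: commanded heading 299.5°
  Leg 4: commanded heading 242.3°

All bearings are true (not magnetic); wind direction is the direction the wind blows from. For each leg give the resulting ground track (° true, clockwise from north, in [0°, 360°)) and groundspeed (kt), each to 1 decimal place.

Leg 1: track=77.2°, groundspeed=253.0 kt
Leg 2: track=204.6°, groundspeed=214.5 kt
Leg 3: track=306.2°, groundspeed=266.1 kt
Leg 4: track=250.0°, groundspeed=232.6 kt

Leg 1: heading 85.2°; drift -8.0° → track 77.2°, groundspeed 253.0 kt
Leg 2: heading 201.3°; drift +3.3° → track 204.6°, groundspeed 214.5 kt
Leg 3: heading 299.5°; drift +6.7° → track 306.2°, groundspeed 266.1 kt
Leg 4: heading 242.3°; drift +7.7° → track 250.0°, groundspeed 232.6 kt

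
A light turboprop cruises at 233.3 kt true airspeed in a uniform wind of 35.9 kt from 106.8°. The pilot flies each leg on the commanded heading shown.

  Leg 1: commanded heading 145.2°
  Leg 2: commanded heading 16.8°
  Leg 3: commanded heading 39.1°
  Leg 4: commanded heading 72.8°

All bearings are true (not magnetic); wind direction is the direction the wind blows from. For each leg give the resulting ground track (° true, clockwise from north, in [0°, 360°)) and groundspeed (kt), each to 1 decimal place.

Leg 1: track=151.4°, groundspeed=206.4 kt
Leg 2: track=8.1°, groundspeed=236.0 kt
Leg 3: track=30.5°, groundspeed=222.2 kt
Leg 4: track=67.2°, groundspeed=204.5 kt

Leg 1: heading 145.2°; drift +6.2° → track 151.4°, groundspeed 206.4 kt
Leg 2: heading 16.8°; drift -8.7° → track 8.1°, groundspeed 236.0 kt
Leg 3: heading 39.1°; drift -8.6° → track 30.5°, groundspeed 222.2 kt
Leg 4: heading 72.8°; drift -5.6° → track 67.2°, groundspeed 204.5 kt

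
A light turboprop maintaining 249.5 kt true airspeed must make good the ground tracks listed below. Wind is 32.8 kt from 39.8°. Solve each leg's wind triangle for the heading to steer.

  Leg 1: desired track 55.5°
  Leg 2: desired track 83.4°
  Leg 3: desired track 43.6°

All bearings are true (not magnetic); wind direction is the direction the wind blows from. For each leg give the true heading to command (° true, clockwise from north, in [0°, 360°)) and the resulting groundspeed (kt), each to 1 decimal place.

Leg 1: heading=53.5°, groundspeed=217.8 kt
Leg 2: heading=78.2°, groundspeed=224.7 kt
Leg 3: heading=43.1°, groundspeed=216.8 kt

Leg 1: desired track 55.5°; wind correction -2.0° → command heading 53.5°, groundspeed 217.8 kt
Leg 2: desired track 83.4°; wind correction -5.2° → command heading 78.2°, groundspeed 224.7 kt
Leg 3: desired track 43.6°; wind correction -0.5° → command heading 43.1°, groundspeed 216.8 kt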